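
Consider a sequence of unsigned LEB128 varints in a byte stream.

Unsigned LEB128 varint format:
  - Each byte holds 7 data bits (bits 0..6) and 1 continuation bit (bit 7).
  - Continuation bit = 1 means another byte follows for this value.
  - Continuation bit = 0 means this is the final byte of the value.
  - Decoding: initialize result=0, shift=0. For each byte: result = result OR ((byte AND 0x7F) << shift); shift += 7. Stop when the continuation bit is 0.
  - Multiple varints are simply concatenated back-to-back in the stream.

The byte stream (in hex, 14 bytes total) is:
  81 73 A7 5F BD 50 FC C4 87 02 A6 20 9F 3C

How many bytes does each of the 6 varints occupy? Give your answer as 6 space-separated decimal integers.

Answer: 2 2 2 4 2 2

Derivation:
  byte[0]=0x81 cont=1 payload=0x01=1: acc |= 1<<0 -> acc=1 shift=7
  byte[1]=0x73 cont=0 payload=0x73=115: acc |= 115<<7 -> acc=14721 shift=14 [end]
Varint 1: bytes[0:2] = 81 73 -> value 14721 (2 byte(s))
  byte[2]=0xA7 cont=1 payload=0x27=39: acc |= 39<<0 -> acc=39 shift=7
  byte[3]=0x5F cont=0 payload=0x5F=95: acc |= 95<<7 -> acc=12199 shift=14 [end]
Varint 2: bytes[2:4] = A7 5F -> value 12199 (2 byte(s))
  byte[4]=0xBD cont=1 payload=0x3D=61: acc |= 61<<0 -> acc=61 shift=7
  byte[5]=0x50 cont=0 payload=0x50=80: acc |= 80<<7 -> acc=10301 shift=14 [end]
Varint 3: bytes[4:6] = BD 50 -> value 10301 (2 byte(s))
  byte[6]=0xFC cont=1 payload=0x7C=124: acc |= 124<<0 -> acc=124 shift=7
  byte[7]=0xC4 cont=1 payload=0x44=68: acc |= 68<<7 -> acc=8828 shift=14
  byte[8]=0x87 cont=1 payload=0x07=7: acc |= 7<<14 -> acc=123516 shift=21
  byte[9]=0x02 cont=0 payload=0x02=2: acc |= 2<<21 -> acc=4317820 shift=28 [end]
Varint 4: bytes[6:10] = FC C4 87 02 -> value 4317820 (4 byte(s))
  byte[10]=0xA6 cont=1 payload=0x26=38: acc |= 38<<0 -> acc=38 shift=7
  byte[11]=0x20 cont=0 payload=0x20=32: acc |= 32<<7 -> acc=4134 shift=14 [end]
Varint 5: bytes[10:12] = A6 20 -> value 4134 (2 byte(s))
  byte[12]=0x9F cont=1 payload=0x1F=31: acc |= 31<<0 -> acc=31 shift=7
  byte[13]=0x3C cont=0 payload=0x3C=60: acc |= 60<<7 -> acc=7711 shift=14 [end]
Varint 6: bytes[12:14] = 9F 3C -> value 7711 (2 byte(s))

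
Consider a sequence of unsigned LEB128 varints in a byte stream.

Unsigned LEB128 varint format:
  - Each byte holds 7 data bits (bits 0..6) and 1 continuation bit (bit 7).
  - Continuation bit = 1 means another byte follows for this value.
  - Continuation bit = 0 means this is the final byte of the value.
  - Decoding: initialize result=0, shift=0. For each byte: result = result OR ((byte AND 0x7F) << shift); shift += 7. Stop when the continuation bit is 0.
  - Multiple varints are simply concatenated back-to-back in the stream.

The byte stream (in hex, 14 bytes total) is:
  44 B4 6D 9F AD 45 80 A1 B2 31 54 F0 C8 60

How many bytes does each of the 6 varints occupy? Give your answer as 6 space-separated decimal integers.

  byte[0]=0x44 cont=0 payload=0x44=68: acc |= 68<<0 -> acc=68 shift=7 [end]
Varint 1: bytes[0:1] = 44 -> value 68 (1 byte(s))
  byte[1]=0xB4 cont=1 payload=0x34=52: acc |= 52<<0 -> acc=52 shift=7
  byte[2]=0x6D cont=0 payload=0x6D=109: acc |= 109<<7 -> acc=14004 shift=14 [end]
Varint 2: bytes[1:3] = B4 6D -> value 14004 (2 byte(s))
  byte[3]=0x9F cont=1 payload=0x1F=31: acc |= 31<<0 -> acc=31 shift=7
  byte[4]=0xAD cont=1 payload=0x2D=45: acc |= 45<<7 -> acc=5791 shift=14
  byte[5]=0x45 cont=0 payload=0x45=69: acc |= 69<<14 -> acc=1136287 shift=21 [end]
Varint 3: bytes[3:6] = 9F AD 45 -> value 1136287 (3 byte(s))
  byte[6]=0x80 cont=1 payload=0x00=0: acc |= 0<<0 -> acc=0 shift=7
  byte[7]=0xA1 cont=1 payload=0x21=33: acc |= 33<<7 -> acc=4224 shift=14
  byte[8]=0xB2 cont=1 payload=0x32=50: acc |= 50<<14 -> acc=823424 shift=21
  byte[9]=0x31 cont=0 payload=0x31=49: acc |= 49<<21 -> acc=103583872 shift=28 [end]
Varint 4: bytes[6:10] = 80 A1 B2 31 -> value 103583872 (4 byte(s))
  byte[10]=0x54 cont=0 payload=0x54=84: acc |= 84<<0 -> acc=84 shift=7 [end]
Varint 5: bytes[10:11] = 54 -> value 84 (1 byte(s))
  byte[11]=0xF0 cont=1 payload=0x70=112: acc |= 112<<0 -> acc=112 shift=7
  byte[12]=0xC8 cont=1 payload=0x48=72: acc |= 72<<7 -> acc=9328 shift=14
  byte[13]=0x60 cont=0 payload=0x60=96: acc |= 96<<14 -> acc=1582192 shift=21 [end]
Varint 6: bytes[11:14] = F0 C8 60 -> value 1582192 (3 byte(s))

Answer: 1 2 3 4 1 3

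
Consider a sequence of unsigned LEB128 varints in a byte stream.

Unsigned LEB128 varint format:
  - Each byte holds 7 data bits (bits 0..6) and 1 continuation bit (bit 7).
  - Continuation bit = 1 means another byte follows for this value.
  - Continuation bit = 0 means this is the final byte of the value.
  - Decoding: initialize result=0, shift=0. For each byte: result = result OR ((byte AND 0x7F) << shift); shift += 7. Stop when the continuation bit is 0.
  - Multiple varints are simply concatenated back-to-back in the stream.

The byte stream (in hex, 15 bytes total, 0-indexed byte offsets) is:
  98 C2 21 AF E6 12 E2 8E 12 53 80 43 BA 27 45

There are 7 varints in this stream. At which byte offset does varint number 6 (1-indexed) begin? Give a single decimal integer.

  byte[0]=0x98 cont=1 payload=0x18=24: acc |= 24<<0 -> acc=24 shift=7
  byte[1]=0xC2 cont=1 payload=0x42=66: acc |= 66<<7 -> acc=8472 shift=14
  byte[2]=0x21 cont=0 payload=0x21=33: acc |= 33<<14 -> acc=549144 shift=21 [end]
Varint 1: bytes[0:3] = 98 C2 21 -> value 549144 (3 byte(s))
  byte[3]=0xAF cont=1 payload=0x2F=47: acc |= 47<<0 -> acc=47 shift=7
  byte[4]=0xE6 cont=1 payload=0x66=102: acc |= 102<<7 -> acc=13103 shift=14
  byte[5]=0x12 cont=0 payload=0x12=18: acc |= 18<<14 -> acc=308015 shift=21 [end]
Varint 2: bytes[3:6] = AF E6 12 -> value 308015 (3 byte(s))
  byte[6]=0xE2 cont=1 payload=0x62=98: acc |= 98<<0 -> acc=98 shift=7
  byte[7]=0x8E cont=1 payload=0x0E=14: acc |= 14<<7 -> acc=1890 shift=14
  byte[8]=0x12 cont=0 payload=0x12=18: acc |= 18<<14 -> acc=296802 shift=21 [end]
Varint 3: bytes[6:9] = E2 8E 12 -> value 296802 (3 byte(s))
  byte[9]=0x53 cont=0 payload=0x53=83: acc |= 83<<0 -> acc=83 shift=7 [end]
Varint 4: bytes[9:10] = 53 -> value 83 (1 byte(s))
  byte[10]=0x80 cont=1 payload=0x00=0: acc |= 0<<0 -> acc=0 shift=7
  byte[11]=0x43 cont=0 payload=0x43=67: acc |= 67<<7 -> acc=8576 shift=14 [end]
Varint 5: bytes[10:12] = 80 43 -> value 8576 (2 byte(s))
  byte[12]=0xBA cont=1 payload=0x3A=58: acc |= 58<<0 -> acc=58 shift=7
  byte[13]=0x27 cont=0 payload=0x27=39: acc |= 39<<7 -> acc=5050 shift=14 [end]
Varint 6: bytes[12:14] = BA 27 -> value 5050 (2 byte(s))
  byte[14]=0x45 cont=0 payload=0x45=69: acc |= 69<<0 -> acc=69 shift=7 [end]
Varint 7: bytes[14:15] = 45 -> value 69 (1 byte(s))

Answer: 12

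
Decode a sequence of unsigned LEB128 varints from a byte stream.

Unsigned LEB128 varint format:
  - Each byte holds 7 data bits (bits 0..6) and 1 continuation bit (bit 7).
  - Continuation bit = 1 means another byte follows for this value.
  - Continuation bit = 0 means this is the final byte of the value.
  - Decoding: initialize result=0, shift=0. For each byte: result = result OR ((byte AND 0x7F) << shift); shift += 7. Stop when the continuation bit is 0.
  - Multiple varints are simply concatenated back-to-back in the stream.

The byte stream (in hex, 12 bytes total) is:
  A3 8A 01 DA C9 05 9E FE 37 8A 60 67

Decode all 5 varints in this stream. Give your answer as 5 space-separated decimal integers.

Answer: 17699 91354 917278 12298 103

Derivation:
  byte[0]=0xA3 cont=1 payload=0x23=35: acc |= 35<<0 -> acc=35 shift=7
  byte[1]=0x8A cont=1 payload=0x0A=10: acc |= 10<<7 -> acc=1315 shift=14
  byte[2]=0x01 cont=0 payload=0x01=1: acc |= 1<<14 -> acc=17699 shift=21 [end]
Varint 1: bytes[0:3] = A3 8A 01 -> value 17699 (3 byte(s))
  byte[3]=0xDA cont=1 payload=0x5A=90: acc |= 90<<0 -> acc=90 shift=7
  byte[4]=0xC9 cont=1 payload=0x49=73: acc |= 73<<7 -> acc=9434 shift=14
  byte[5]=0x05 cont=0 payload=0x05=5: acc |= 5<<14 -> acc=91354 shift=21 [end]
Varint 2: bytes[3:6] = DA C9 05 -> value 91354 (3 byte(s))
  byte[6]=0x9E cont=1 payload=0x1E=30: acc |= 30<<0 -> acc=30 shift=7
  byte[7]=0xFE cont=1 payload=0x7E=126: acc |= 126<<7 -> acc=16158 shift=14
  byte[8]=0x37 cont=0 payload=0x37=55: acc |= 55<<14 -> acc=917278 shift=21 [end]
Varint 3: bytes[6:9] = 9E FE 37 -> value 917278 (3 byte(s))
  byte[9]=0x8A cont=1 payload=0x0A=10: acc |= 10<<0 -> acc=10 shift=7
  byte[10]=0x60 cont=0 payload=0x60=96: acc |= 96<<7 -> acc=12298 shift=14 [end]
Varint 4: bytes[9:11] = 8A 60 -> value 12298 (2 byte(s))
  byte[11]=0x67 cont=0 payload=0x67=103: acc |= 103<<0 -> acc=103 shift=7 [end]
Varint 5: bytes[11:12] = 67 -> value 103 (1 byte(s))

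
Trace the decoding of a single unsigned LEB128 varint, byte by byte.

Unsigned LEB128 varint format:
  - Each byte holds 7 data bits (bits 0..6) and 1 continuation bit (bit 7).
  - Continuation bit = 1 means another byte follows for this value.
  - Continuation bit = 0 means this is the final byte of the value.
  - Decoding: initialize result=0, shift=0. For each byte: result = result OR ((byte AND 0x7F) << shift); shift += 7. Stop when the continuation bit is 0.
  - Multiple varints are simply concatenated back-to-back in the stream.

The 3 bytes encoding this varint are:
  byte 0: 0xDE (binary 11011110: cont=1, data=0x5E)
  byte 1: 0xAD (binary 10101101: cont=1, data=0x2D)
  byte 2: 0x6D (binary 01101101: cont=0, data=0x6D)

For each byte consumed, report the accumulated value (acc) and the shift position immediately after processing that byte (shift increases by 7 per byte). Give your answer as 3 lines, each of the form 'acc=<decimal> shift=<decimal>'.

byte 0=0xDE: payload=0x5E=94, contrib = 94<<0 = 94; acc -> 94, shift -> 7
byte 1=0xAD: payload=0x2D=45, contrib = 45<<7 = 5760; acc -> 5854, shift -> 14
byte 2=0x6D: payload=0x6D=109, contrib = 109<<14 = 1785856; acc -> 1791710, shift -> 21

Answer: acc=94 shift=7
acc=5854 shift=14
acc=1791710 shift=21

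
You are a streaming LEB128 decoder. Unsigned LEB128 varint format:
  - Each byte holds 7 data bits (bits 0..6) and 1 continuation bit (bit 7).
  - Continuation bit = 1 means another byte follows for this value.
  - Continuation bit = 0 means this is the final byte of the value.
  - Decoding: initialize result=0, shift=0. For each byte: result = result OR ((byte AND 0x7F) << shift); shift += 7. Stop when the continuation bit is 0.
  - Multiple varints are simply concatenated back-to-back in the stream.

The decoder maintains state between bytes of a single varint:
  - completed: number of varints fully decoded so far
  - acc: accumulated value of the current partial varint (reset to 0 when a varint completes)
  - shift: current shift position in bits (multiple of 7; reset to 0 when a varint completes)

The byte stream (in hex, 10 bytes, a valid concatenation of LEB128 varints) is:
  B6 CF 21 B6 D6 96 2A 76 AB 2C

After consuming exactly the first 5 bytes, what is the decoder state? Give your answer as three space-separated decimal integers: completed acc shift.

Answer: 1 11062 14

Derivation:
byte[0]=0xB6 cont=1 payload=0x36: acc |= 54<<0 -> completed=0 acc=54 shift=7
byte[1]=0xCF cont=1 payload=0x4F: acc |= 79<<7 -> completed=0 acc=10166 shift=14
byte[2]=0x21 cont=0 payload=0x21: varint #1 complete (value=550838); reset -> completed=1 acc=0 shift=0
byte[3]=0xB6 cont=1 payload=0x36: acc |= 54<<0 -> completed=1 acc=54 shift=7
byte[4]=0xD6 cont=1 payload=0x56: acc |= 86<<7 -> completed=1 acc=11062 shift=14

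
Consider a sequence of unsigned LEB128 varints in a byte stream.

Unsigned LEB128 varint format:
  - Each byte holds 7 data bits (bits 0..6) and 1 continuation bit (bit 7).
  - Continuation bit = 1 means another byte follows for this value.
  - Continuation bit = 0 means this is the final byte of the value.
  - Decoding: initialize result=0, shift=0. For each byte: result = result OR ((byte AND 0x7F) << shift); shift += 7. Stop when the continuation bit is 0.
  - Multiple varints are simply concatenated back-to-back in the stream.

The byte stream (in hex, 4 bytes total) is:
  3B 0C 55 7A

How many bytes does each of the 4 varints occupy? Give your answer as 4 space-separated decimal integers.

  byte[0]=0x3B cont=0 payload=0x3B=59: acc |= 59<<0 -> acc=59 shift=7 [end]
Varint 1: bytes[0:1] = 3B -> value 59 (1 byte(s))
  byte[1]=0x0C cont=0 payload=0x0C=12: acc |= 12<<0 -> acc=12 shift=7 [end]
Varint 2: bytes[1:2] = 0C -> value 12 (1 byte(s))
  byte[2]=0x55 cont=0 payload=0x55=85: acc |= 85<<0 -> acc=85 shift=7 [end]
Varint 3: bytes[2:3] = 55 -> value 85 (1 byte(s))
  byte[3]=0x7A cont=0 payload=0x7A=122: acc |= 122<<0 -> acc=122 shift=7 [end]
Varint 4: bytes[3:4] = 7A -> value 122 (1 byte(s))

Answer: 1 1 1 1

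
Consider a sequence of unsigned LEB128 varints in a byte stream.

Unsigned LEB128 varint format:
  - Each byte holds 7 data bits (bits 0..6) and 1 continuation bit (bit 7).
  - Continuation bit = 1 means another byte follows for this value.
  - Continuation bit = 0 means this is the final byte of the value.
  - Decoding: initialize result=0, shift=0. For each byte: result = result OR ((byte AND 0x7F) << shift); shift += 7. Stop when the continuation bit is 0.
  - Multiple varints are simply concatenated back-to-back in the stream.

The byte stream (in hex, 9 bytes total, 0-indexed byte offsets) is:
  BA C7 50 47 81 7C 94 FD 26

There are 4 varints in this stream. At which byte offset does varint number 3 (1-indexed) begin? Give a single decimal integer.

Answer: 4

Derivation:
  byte[0]=0xBA cont=1 payload=0x3A=58: acc |= 58<<0 -> acc=58 shift=7
  byte[1]=0xC7 cont=1 payload=0x47=71: acc |= 71<<7 -> acc=9146 shift=14
  byte[2]=0x50 cont=0 payload=0x50=80: acc |= 80<<14 -> acc=1319866 shift=21 [end]
Varint 1: bytes[0:3] = BA C7 50 -> value 1319866 (3 byte(s))
  byte[3]=0x47 cont=0 payload=0x47=71: acc |= 71<<0 -> acc=71 shift=7 [end]
Varint 2: bytes[3:4] = 47 -> value 71 (1 byte(s))
  byte[4]=0x81 cont=1 payload=0x01=1: acc |= 1<<0 -> acc=1 shift=7
  byte[5]=0x7C cont=0 payload=0x7C=124: acc |= 124<<7 -> acc=15873 shift=14 [end]
Varint 3: bytes[4:6] = 81 7C -> value 15873 (2 byte(s))
  byte[6]=0x94 cont=1 payload=0x14=20: acc |= 20<<0 -> acc=20 shift=7
  byte[7]=0xFD cont=1 payload=0x7D=125: acc |= 125<<7 -> acc=16020 shift=14
  byte[8]=0x26 cont=0 payload=0x26=38: acc |= 38<<14 -> acc=638612 shift=21 [end]
Varint 4: bytes[6:9] = 94 FD 26 -> value 638612 (3 byte(s))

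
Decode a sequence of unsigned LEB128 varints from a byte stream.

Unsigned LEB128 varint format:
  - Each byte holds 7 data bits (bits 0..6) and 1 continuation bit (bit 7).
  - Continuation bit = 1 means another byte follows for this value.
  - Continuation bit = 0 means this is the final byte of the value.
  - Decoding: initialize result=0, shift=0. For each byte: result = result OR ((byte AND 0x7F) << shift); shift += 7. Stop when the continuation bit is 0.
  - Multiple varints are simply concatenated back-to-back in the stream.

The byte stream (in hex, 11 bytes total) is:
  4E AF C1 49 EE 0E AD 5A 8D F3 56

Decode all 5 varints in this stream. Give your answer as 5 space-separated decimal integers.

Answer: 78 1204399 1902 11565 1423757

Derivation:
  byte[0]=0x4E cont=0 payload=0x4E=78: acc |= 78<<0 -> acc=78 shift=7 [end]
Varint 1: bytes[0:1] = 4E -> value 78 (1 byte(s))
  byte[1]=0xAF cont=1 payload=0x2F=47: acc |= 47<<0 -> acc=47 shift=7
  byte[2]=0xC1 cont=1 payload=0x41=65: acc |= 65<<7 -> acc=8367 shift=14
  byte[3]=0x49 cont=0 payload=0x49=73: acc |= 73<<14 -> acc=1204399 shift=21 [end]
Varint 2: bytes[1:4] = AF C1 49 -> value 1204399 (3 byte(s))
  byte[4]=0xEE cont=1 payload=0x6E=110: acc |= 110<<0 -> acc=110 shift=7
  byte[5]=0x0E cont=0 payload=0x0E=14: acc |= 14<<7 -> acc=1902 shift=14 [end]
Varint 3: bytes[4:6] = EE 0E -> value 1902 (2 byte(s))
  byte[6]=0xAD cont=1 payload=0x2D=45: acc |= 45<<0 -> acc=45 shift=7
  byte[7]=0x5A cont=0 payload=0x5A=90: acc |= 90<<7 -> acc=11565 shift=14 [end]
Varint 4: bytes[6:8] = AD 5A -> value 11565 (2 byte(s))
  byte[8]=0x8D cont=1 payload=0x0D=13: acc |= 13<<0 -> acc=13 shift=7
  byte[9]=0xF3 cont=1 payload=0x73=115: acc |= 115<<7 -> acc=14733 shift=14
  byte[10]=0x56 cont=0 payload=0x56=86: acc |= 86<<14 -> acc=1423757 shift=21 [end]
Varint 5: bytes[8:11] = 8D F3 56 -> value 1423757 (3 byte(s))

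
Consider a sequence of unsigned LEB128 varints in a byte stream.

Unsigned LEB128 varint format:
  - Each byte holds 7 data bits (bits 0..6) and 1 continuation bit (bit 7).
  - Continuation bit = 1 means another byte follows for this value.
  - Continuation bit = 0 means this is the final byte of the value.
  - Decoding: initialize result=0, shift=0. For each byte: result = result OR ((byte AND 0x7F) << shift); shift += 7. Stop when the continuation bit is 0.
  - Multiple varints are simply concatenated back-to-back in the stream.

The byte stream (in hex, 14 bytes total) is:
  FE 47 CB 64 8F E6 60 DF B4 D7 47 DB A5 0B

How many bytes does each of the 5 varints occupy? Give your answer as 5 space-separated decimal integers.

  byte[0]=0xFE cont=1 payload=0x7E=126: acc |= 126<<0 -> acc=126 shift=7
  byte[1]=0x47 cont=0 payload=0x47=71: acc |= 71<<7 -> acc=9214 shift=14 [end]
Varint 1: bytes[0:2] = FE 47 -> value 9214 (2 byte(s))
  byte[2]=0xCB cont=1 payload=0x4B=75: acc |= 75<<0 -> acc=75 shift=7
  byte[3]=0x64 cont=0 payload=0x64=100: acc |= 100<<7 -> acc=12875 shift=14 [end]
Varint 2: bytes[2:4] = CB 64 -> value 12875 (2 byte(s))
  byte[4]=0x8F cont=1 payload=0x0F=15: acc |= 15<<0 -> acc=15 shift=7
  byte[5]=0xE6 cont=1 payload=0x66=102: acc |= 102<<7 -> acc=13071 shift=14
  byte[6]=0x60 cont=0 payload=0x60=96: acc |= 96<<14 -> acc=1585935 shift=21 [end]
Varint 3: bytes[4:7] = 8F E6 60 -> value 1585935 (3 byte(s))
  byte[7]=0xDF cont=1 payload=0x5F=95: acc |= 95<<0 -> acc=95 shift=7
  byte[8]=0xB4 cont=1 payload=0x34=52: acc |= 52<<7 -> acc=6751 shift=14
  byte[9]=0xD7 cont=1 payload=0x57=87: acc |= 87<<14 -> acc=1432159 shift=21
  byte[10]=0x47 cont=0 payload=0x47=71: acc |= 71<<21 -> acc=150329951 shift=28 [end]
Varint 4: bytes[7:11] = DF B4 D7 47 -> value 150329951 (4 byte(s))
  byte[11]=0xDB cont=1 payload=0x5B=91: acc |= 91<<0 -> acc=91 shift=7
  byte[12]=0xA5 cont=1 payload=0x25=37: acc |= 37<<7 -> acc=4827 shift=14
  byte[13]=0x0B cont=0 payload=0x0B=11: acc |= 11<<14 -> acc=185051 shift=21 [end]
Varint 5: bytes[11:14] = DB A5 0B -> value 185051 (3 byte(s))

Answer: 2 2 3 4 3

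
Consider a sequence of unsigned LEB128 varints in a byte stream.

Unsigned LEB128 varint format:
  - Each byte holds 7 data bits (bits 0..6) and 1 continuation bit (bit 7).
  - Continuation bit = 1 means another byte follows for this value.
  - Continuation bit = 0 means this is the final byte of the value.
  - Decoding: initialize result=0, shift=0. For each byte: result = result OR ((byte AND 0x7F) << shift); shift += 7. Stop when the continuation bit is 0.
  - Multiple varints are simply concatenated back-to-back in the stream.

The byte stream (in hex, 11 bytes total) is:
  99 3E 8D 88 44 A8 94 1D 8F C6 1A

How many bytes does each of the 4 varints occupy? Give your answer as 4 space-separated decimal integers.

Answer: 2 3 3 3

Derivation:
  byte[0]=0x99 cont=1 payload=0x19=25: acc |= 25<<0 -> acc=25 shift=7
  byte[1]=0x3E cont=0 payload=0x3E=62: acc |= 62<<7 -> acc=7961 shift=14 [end]
Varint 1: bytes[0:2] = 99 3E -> value 7961 (2 byte(s))
  byte[2]=0x8D cont=1 payload=0x0D=13: acc |= 13<<0 -> acc=13 shift=7
  byte[3]=0x88 cont=1 payload=0x08=8: acc |= 8<<7 -> acc=1037 shift=14
  byte[4]=0x44 cont=0 payload=0x44=68: acc |= 68<<14 -> acc=1115149 shift=21 [end]
Varint 2: bytes[2:5] = 8D 88 44 -> value 1115149 (3 byte(s))
  byte[5]=0xA8 cont=1 payload=0x28=40: acc |= 40<<0 -> acc=40 shift=7
  byte[6]=0x94 cont=1 payload=0x14=20: acc |= 20<<7 -> acc=2600 shift=14
  byte[7]=0x1D cont=0 payload=0x1D=29: acc |= 29<<14 -> acc=477736 shift=21 [end]
Varint 3: bytes[5:8] = A8 94 1D -> value 477736 (3 byte(s))
  byte[8]=0x8F cont=1 payload=0x0F=15: acc |= 15<<0 -> acc=15 shift=7
  byte[9]=0xC6 cont=1 payload=0x46=70: acc |= 70<<7 -> acc=8975 shift=14
  byte[10]=0x1A cont=0 payload=0x1A=26: acc |= 26<<14 -> acc=434959 shift=21 [end]
Varint 4: bytes[8:11] = 8F C6 1A -> value 434959 (3 byte(s))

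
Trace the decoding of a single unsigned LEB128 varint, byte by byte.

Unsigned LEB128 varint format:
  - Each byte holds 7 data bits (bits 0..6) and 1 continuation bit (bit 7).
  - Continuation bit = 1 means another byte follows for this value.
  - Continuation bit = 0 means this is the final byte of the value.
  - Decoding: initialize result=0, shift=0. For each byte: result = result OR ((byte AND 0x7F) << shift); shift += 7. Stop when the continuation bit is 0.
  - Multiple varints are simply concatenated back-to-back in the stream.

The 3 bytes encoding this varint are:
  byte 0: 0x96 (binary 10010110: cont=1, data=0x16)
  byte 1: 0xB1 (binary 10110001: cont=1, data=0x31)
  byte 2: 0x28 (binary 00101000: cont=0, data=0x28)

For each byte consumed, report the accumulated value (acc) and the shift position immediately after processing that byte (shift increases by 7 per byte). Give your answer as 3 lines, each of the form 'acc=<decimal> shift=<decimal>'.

Answer: acc=22 shift=7
acc=6294 shift=14
acc=661654 shift=21

Derivation:
byte 0=0x96: payload=0x16=22, contrib = 22<<0 = 22; acc -> 22, shift -> 7
byte 1=0xB1: payload=0x31=49, contrib = 49<<7 = 6272; acc -> 6294, shift -> 14
byte 2=0x28: payload=0x28=40, contrib = 40<<14 = 655360; acc -> 661654, shift -> 21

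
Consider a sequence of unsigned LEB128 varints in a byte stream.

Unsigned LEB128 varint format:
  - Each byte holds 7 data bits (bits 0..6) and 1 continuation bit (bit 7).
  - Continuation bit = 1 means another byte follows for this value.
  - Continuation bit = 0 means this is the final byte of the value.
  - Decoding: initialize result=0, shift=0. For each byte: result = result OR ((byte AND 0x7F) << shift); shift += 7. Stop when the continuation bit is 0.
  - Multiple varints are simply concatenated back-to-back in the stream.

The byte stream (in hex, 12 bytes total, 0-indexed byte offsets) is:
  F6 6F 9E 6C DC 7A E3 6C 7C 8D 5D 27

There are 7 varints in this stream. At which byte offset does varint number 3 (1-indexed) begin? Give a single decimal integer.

  byte[0]=0xF6 cont=1 payload=0x76=118: acc |= 118<<0 -> acc=118 shift=7
  byte[1]=0x6F cont=0 payload=0x6F=111: acc |= 111<<7 -> acc=14326 shift=14 [end]
Varint 1: bytes[0:2] = F6 6F -> value 14326 (2 byte(s))
  byte[2]=0x9E cont=1 payload=0x1E=30: acc |= 30<<0 -> acc=30 shift=7
  byte[3]=0x6C cont=0 payload=0x6C=108: acc |= 108<<7 -> acc=13854 shift=14 [end]
Varint 2: bytes[2:4] = 9E 6C -> value 13854 (2 byte(s))
  byte[4]=0xDC cont=1 payload=0x5C=92: acc |= 92<<0 -> acc=92 shift=7
  byte[5]=0x7A cont=0 payload=0x7A=122: acc |= 122<<7 -> acc=15708 shift=14 [end]
Varint 3: bytes[4:6] = DC 7A -> value 15708 (2 byte(s))
  byte[6]=0xE3 cont=1 payload=0x63=99: acc |= 99<<0 -> acc=99 shift=7
  byte[7]=0x6C cont=0 payload=0x6C=108: acc |= 108<<7 -> acc=13923 shift=14 [end]
Varint 4: bytes[6:8] = E3 6C -> value 13923 (2 byte(s))
  byte[8]=0x7C cont=0 payload=0x7C=124: acc |= 124<<0 -> acc=124 shift=7 [end]
Varint 5: bytes[8:9] = 7C -> value 124 (1 byte(s))
  byte[9]=0x8D cont=1 payload=0x0D=13: acc |= 13<<0 -> acc=13 shift=7
  byte[10]=0x5D cont=0 payload=0x5D=93: acc |= 93<<7 -> acc=11917 shift=14 [end]
Varint 6: bytes[9:11] = 8D 5D -> value 11917 (2 byte(s))
  byte[11]=0x27 cont=0 payload=0x27=39: acc |= 39<<0 -> acc=39 shift=7 [end]
Varint 7: bytes[11:12] = 27 -> value 39 (1 byte(s))

Answer: 4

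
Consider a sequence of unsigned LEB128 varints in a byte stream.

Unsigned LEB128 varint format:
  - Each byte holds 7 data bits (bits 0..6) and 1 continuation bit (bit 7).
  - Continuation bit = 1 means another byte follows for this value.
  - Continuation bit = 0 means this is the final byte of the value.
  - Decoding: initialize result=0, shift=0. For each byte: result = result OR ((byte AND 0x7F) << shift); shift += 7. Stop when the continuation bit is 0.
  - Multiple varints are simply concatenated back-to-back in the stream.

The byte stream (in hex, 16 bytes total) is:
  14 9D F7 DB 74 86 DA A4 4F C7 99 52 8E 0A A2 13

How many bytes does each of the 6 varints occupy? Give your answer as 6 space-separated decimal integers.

Answer: 1 4 4 3 2 2

Derivation:
  byte[0]=0x14 cont=0 payload=0x14=20: acc |= 20<<0 -> acc=20 shift=7 [end]
Varint 1: bytes[0:1] = 14 -> value 20 (1 byte(s))
  byte[1]=0x9D cont=1 payload=0x1D=29: acc |= 29<<0 -> acc=29 shift=7
  byte[2]=0xF7 cont=1 payload=0x77=119: acc |= 119<<7 -> acc=15261 shift=14
  byte[3]=0xDB cont=1 payload=0x5B=91: acc |= 91<<14 -> acc=1506205 shift=21
  byte[4]=0x74 cont=0 payload=0x74=116: acc |= 116<<21 -> acc=244775837 shift=28 [end]
Varint 2: bytes[1:5] = 9D F7 DB 74 -> value 244775837 (4 byte(s))
  byte[5]=0x86 cont=1 payload=0x06=6: acc |= 6<<0 -> acc=6 shift=7
  byte[6]=0xDA cont=1 payload=0x5A=90: acc |= 90<<7 -> acc=11526 shift=14
  byte[7]=0xA4 cont=1 payload=0x24=36: acc |= 36<<14 -> acc=601350 shift=21
  byte[8]=0x4F cont=0 payload=0x4F=79: acc |= 79<<21 -> acc=166276358 shift=28 [end]
Varint 3: bytes[5:9] = 86 DA A4 4F -> value 166276358 (4 byte(s))
  byte[9]=0xC7 cont=1 payload=0x47=71: acc |= 71<<0 -> acc=71 shift=7
  byte[10]=0x99 cont=1 payload=0x19=25: acc |= 25<<7 -> acc=3271 shift=14
  byte[11]=0x52 cont=0 payload=0x52=82: acc |= 82<<14 -> acc=1346759 shift=21 [end]
Varint 4: bytes[9:12] = C7 99 52 -> value 1346759 (3 byte(s))
  byte[12]=0x8E cont=1 payload=0x0E=14: acc |= 14<<0 -> acc=14 shift=7
  byte[13]=0x0A cont=0 payload=0x0A=10: acc |= 10<<7 -> acc=1294 shift=14 [end]
Varint 5: bytes[12:14] = 8E 0A -> value 1294 (2 byte(s))
  byte[14]=0xA2 cont=1 payload=0x22=34: acc |= 34<<0 -> acc=34 shift=7
  byte[15]=0x13 cont=0 payload=0x13=19: acc |= 19<<7 -> acc=2466 shift=14 [end]
Varint 6: bytes[14:16] = A2 13 -> value 2466 (2 byte(s))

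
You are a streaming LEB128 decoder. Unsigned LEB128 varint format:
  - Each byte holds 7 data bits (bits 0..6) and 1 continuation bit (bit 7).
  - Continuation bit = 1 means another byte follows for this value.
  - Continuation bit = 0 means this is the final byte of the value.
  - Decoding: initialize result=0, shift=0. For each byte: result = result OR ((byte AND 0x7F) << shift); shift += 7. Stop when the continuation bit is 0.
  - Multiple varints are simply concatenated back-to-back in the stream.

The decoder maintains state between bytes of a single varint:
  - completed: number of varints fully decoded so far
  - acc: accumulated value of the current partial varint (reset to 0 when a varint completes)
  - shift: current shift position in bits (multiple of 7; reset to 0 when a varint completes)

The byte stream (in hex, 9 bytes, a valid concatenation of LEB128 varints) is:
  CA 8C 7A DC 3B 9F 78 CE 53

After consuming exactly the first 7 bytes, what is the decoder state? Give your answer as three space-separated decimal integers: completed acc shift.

Answer: 3 0 0

Derivation:
byte[0]=0xCA cont=1 payload=0x4A: acc |= 74<<0 -> completed=0 acc=74 shift=7
byte[1]=0x8C cont=1 payload=0x0C: acc |= 12<<7 -> completed=0 acc=1610 shift=14
byte[2]=0x7A cont=0 payload=0x7A: varint #1 complete (value=2000458); reset -> completed=1 acc=0 shift=0
byte[3]=0xDC cont=1 payload=0x5C: acc |= 92<<0 -> completed=1 acc=92 shift=7
byte[4]=0x3B cont=0 payload=0x3B: varint #2 complete (value=7644); reset -> completed=2 acc=0 shift=0
byte[5]=0x9F cont=1 payload=0x1F: acc |= 31<<0 -> completed=2 acc=31 shift=7
byte[6]=0x78 cont=0 payload=0x78: varint #3 complete (value=15391); reset -> completed=3 acc=0 shift=0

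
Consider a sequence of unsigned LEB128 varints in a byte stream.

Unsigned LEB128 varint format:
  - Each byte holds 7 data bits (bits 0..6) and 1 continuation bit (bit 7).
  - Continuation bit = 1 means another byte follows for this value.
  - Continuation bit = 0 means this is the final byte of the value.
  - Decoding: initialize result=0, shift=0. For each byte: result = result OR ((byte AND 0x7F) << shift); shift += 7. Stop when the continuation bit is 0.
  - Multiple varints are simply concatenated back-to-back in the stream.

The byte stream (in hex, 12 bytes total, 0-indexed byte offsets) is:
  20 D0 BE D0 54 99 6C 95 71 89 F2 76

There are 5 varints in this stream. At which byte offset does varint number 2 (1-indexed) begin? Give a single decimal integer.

  byte[0]=0x20 cont=0 payload=0x20=32: acc |= 32<<0 -> acc=32 shift=7 [end]
Varint 1: bytes[0:1] = 20 -> value 32 (1 byte(s))
  byte[1]=0xD0 cont=1 payload=0x50=80: acc |= 80<<0 -> acc=80 shift=7
  byte[2]=0xBE cont=1 payload=0x3E=62: acc |= 62<<7 -> acc=8016 shift=14
  byte[3]=0xD0 cont=1 payload=0x50=80: acc |= 80<<14 -> acc=1318736 shift=21
  byte[4]=0x54 cont=0 payload=0x54=84: acc |= 84<<21 -> acc=177479504 shift=28 [end]
Varint 2: bytes[1:5] = D0 BE D0 54 -> value 177479504 (4 byte(s))
  byte[5]=0x99 cont=1 payload=0x19=25: acc |= 25<<0 -> acc=25 shift=7
  byte[6]=0x6C cont=0 payload=0x6C=108: acc |= 108<<7 -> acc=13849 shift=14 [end]
Varint 3: bytes[5:7] = 99 6C -> value 13849 (2 byte(s))
  byte[7]=0x95 cont=1 payload=0x15=21: acc |= 21<<0 -> acc=21 shift=7
  byte[8]=0x71 cont=0 payload=0x71=113: acc |= 113<<7 -> acc=14485 shift=14 [end]
Varint 4: bytes[7:9] = 95 71 -> value 14485 (2 byte(s))
  byte[9]=0x89 cont=1 payload=0x09=9: acc |= 9<<0 -> acc=9 shift=7
  byte[10]=0xF2 cont=1 payload=0x72=114: acc |= 114<<7 -> acc=14601 shift=14
  byte[11]=0x76 cont=0 payload=0x76=118: acc |= 118<<14 -> acc=1947913 shift=21 [end]
Varint 5: bytes[9:12] = 89 F2 76 -> value 1947913 (3 byte(s))

Answer: 1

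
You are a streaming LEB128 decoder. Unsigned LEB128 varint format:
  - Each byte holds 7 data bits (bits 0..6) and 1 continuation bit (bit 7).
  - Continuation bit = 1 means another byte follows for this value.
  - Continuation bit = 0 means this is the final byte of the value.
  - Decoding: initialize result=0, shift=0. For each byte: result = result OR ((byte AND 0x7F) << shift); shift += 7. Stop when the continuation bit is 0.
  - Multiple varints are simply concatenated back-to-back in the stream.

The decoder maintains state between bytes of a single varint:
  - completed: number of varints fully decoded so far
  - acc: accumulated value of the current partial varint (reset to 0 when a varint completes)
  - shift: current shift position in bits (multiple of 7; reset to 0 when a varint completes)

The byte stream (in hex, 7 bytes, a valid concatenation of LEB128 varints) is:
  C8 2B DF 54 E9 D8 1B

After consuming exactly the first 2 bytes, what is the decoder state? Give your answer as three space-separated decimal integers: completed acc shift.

Answer: 1 0 0

Derivation:
byte[0]=0xC8 cont=1 payload=0x48: acc |= 72<<0 -> completed=0 acc=72 shift=7
byte[1]=0x2B cont=0 payload=0x2B: varint #1 complete (value=5576); reset -> completed=1 acc=0 shift=0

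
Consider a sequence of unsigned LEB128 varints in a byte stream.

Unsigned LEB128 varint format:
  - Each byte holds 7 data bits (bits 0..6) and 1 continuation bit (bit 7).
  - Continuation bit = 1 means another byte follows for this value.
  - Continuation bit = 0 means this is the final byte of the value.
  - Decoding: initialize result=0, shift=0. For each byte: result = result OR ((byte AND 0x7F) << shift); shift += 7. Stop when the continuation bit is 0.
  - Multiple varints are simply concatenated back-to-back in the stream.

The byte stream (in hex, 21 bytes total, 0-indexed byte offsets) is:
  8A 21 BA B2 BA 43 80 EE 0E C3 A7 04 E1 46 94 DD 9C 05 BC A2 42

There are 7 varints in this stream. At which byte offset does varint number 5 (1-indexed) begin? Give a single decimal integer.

  byte[0]=0x8A cont=1 payload=0x0A=10: acc |= 10<<0 -> acc=10 shift=7
  byte[1]=0x21 cont=0 payload=0x21=33: acc |= 33<<7 -> acc=4234 shift=14 [end]
Varint 1: bytes[0:2] = 8A 21 -> value 4234 (2 byte(s))
  byte[2]=0xBA cont=1 payload=0x3A=58: acc |= 58<<0 -> acc=58 shift=7
  byte[3]=0xB2 cont=1 payload=0x32=50: acc |= 50<<7 -> acc=6458 shift=14
  byte[4]=0xBA cont=1 payload=0x3A=58: acc |= 58<<14 -> acc=956730 shift=21
  byte[5]=0x43 cont=0 payload=0x43=67: acc |= 67<<21 -> acc=141465914 shift=28 [end]
Varint 2: bytes[2:6] = BA B2 BA 43 -> value 141465914 (4 byte(s))
  byte[6]=0x80 cont=1 payload=0x00=0: acc |= 0<<0 -> acc=0 shift=7
  byte[7]=0xEE cont=1 payload=0x6E=110: acc |= 110<<7 -> acc=14080 shift=14
  byte[8]=0x0E cont=0 payload=0x0E=14: acc |= 14<<14 -> acc=243456 shift=21 [end]
Varint 3: bytes[6:9] = 80 EE 0E -> value 243456 (3 byte(s))
  byte[9]=0xC3 cont=1 payload=0x43=67: acc |= 67<<0 -> acc=67 shift=7
  byte[10]=0xA7 cont=1 payload=0x27=39: acc |= 39<<7 -> acc=5059 shift=14
  byte[11]=0x04 cont=0 payload=0x04=4: acc |= 4<<14 -> acc=70595 shift=21 [end]
Varint 4: bytes[9:12] = C3 A7 04 -> value 70595 (3 byte(s))
  byte[12]=0xE1 cont=1 payload=0x61=97: acc |= 97<<0 -> acc=97 shift=7
  byte[13]=0x46 cont=0 payload=0x46=70: acc |= 70<<7 -> acc=9057 shift=14 [end]
Varint 5: bytes[12:14] = E1 46 -> value 9057 (2 byte(s))
  byte[14]=0x94 cont=1 payload=0x14=20: acc |= 20<<0 -> acc=20 shift=7
  byte[15]=0xDD cont=1 payload=0x5D=93: acc |= 93<<7 -> acc=11924 shift=14
  byte[16]=0x9C cont=1 payload=0x1C=28: acc |= 28<<14 -> acc=470676 shift=21
  byte[17]=0x05 cont=0 payload=0x05=5: acc |= 5<<21 -> acc=10956436 shift=28 [end]
Varint 6: bytes[14:18] = 94 DD 9C 05 -> value 10956436 (4 byte(s))
  byte[18]=0xBC cont=1 payload=0x3C=60: acc |= 60<<0 -> acc=60 shift=7
  byte[19]=0xA2 cont=1 payload=0x22=34: acc |= 34<<7 -> acc=4412 shift=14
  byte[20]=0x42 cont=0 payload=0x42=66: acc |= 66<<14 -> acc=1085756 shift=21 [end]
Varint 7: bytes[18:21] = BC A2 42 -> value 1085756 (3 byte(s))

Answer: 12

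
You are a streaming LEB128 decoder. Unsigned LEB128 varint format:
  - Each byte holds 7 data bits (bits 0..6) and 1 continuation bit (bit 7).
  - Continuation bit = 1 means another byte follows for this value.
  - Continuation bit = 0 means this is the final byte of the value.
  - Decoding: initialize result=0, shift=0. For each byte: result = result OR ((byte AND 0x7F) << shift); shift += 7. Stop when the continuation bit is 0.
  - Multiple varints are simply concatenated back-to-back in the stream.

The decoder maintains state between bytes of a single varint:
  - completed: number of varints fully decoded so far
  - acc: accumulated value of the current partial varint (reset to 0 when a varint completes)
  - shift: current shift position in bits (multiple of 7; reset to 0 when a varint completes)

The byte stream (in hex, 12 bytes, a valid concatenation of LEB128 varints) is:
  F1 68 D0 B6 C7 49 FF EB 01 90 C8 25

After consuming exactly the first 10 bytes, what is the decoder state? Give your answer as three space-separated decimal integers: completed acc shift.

byte[0]=0xF1 cont=1 payload=0x71: acc |= 113<<0 -> completed=0 acc=113 shift=7
byte[1]=0x68 cont=0 payload=0x68: varint #1 complete (value=13425); reset -> completed=1 acc=0 shift=0
byte[2]=0xD0 cont=1 payload=0x50: acc |= 80<<0 -> completed=1 acc=80 shift=7
byte[3]=0xB6 cont=1 payload=0x36: acc |= 54<<7 -> completed=1 acc=6992 shift=14
byte[4]=0xC7 cont=1 payload=0x47: acc |= 71<<14 -> completed=1 acc=1170256 shift=21
byte[5]=0x49 cont=0 payload=0x49: varint #2 complete (value=154262352); reset -> completed=2 acc=0 shift=0
byte[6]=0xFF cont=1 payload=0x7F: acc |= 127<<0 -> completed=2 acc=127 shift=7
byte[7]=0xEB cont=1 payload=0x6B: acc |= 107<<7 -> completed=2 acc=13823 shift=14
byte[8]=0x01 cont=0 payload=0x01: varint #3 complete (value=30207); reset -> completed=3 acc=0 shift=0
byte[9]=0x90 cont=1 payload=0x10: acc |= 16<<0 -> completed=3 acc=16 shift=7

Answer: 3 16 7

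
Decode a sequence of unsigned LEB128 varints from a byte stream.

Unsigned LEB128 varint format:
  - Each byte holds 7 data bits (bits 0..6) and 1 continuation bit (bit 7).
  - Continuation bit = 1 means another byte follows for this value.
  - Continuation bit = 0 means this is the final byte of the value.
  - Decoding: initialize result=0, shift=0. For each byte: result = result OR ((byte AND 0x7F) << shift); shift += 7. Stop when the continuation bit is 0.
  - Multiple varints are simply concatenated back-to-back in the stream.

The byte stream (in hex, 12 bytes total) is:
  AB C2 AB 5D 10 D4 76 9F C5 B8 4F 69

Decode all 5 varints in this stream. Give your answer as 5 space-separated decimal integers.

Answer: 195748139 16 15188 166601375 105

Derivation:
  byte[0]=0xAB cont=1 payload=0x2B=43: acc |= 43<<0 -> acc=43 shift=7
  byte[1]=0xC2 cont=1 payload=0x42=66: acc |= 66<<7 -> acc=8491 shift=14
  byte[2]=0xAB cont=1 payload=0x2B=43: acc |= 43<<14 -> acc=713003 shift=21
  byte[3]=0x5D cont=0 payload=0x5D=93: acc |= 93<<21 -> acc=195748139 shift=28 [end]
Varint 1: bytes[0:4] = AB C2 AB 5D -> value 195748139 (4 byte(s))
  byte[4]=0x10 cont=0 payload=0x10=16: acc |= 16<<0 -> acc=16 shift=7 [end]
Varint 2: bytes[4:5] = 10 -> value 16 (1 byte(s))
  byte[5]=0xD4 cont=1 payload=0x54=84: acc |= 84<<0 -> acc=84 shift=7
  byte[6]=0x76 cont=0 payload=0x76=118: acc |= 118<<7 -> acc=15188 shift=14 [end]
Varint 3: bytes[5:7] = D4 76 -> value 15188 (2 byte(s))
  byte[7]=0x9F cont=1 payload=0x1F=31: acc |= 31<<0 -> acc=31 shift=7
  byte[8]=0xC5 cont=1 payload=0x45=69: acc |= 69<<7 -> acc=8863 shift=14
  byte[9]=0xB8 cont=1 payload=0x38=56: acc |= 56<<14 -> acc=926367 shift=21
  byte[10]=0x4F cont=0 payload=0x4F=79: acc |= 79<<21 -> acc=166601375 shift=28 [end]
Varint 4: bytes[7:11] = 9F C5 B8 4F -> value 166601375 (4 byte(s))
  byte[11]=0x69 cont=0 payload=0x69=105: acc |= 105<<0 -> acc=105 shift=7 [end]
Varint 5: bytes[11:12] = 69 -> value 105 (1 byte(s))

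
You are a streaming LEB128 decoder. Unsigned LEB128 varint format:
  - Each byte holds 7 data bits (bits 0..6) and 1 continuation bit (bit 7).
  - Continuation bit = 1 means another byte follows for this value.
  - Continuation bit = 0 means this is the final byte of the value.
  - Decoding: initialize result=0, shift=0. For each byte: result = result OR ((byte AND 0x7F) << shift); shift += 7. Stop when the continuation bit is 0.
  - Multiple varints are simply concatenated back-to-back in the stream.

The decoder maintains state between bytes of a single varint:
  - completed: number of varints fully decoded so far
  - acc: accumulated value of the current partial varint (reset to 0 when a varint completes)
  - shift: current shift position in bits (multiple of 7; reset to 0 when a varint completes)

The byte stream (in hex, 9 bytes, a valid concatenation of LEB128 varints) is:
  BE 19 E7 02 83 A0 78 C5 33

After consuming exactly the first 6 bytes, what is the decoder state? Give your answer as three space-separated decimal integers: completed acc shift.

byte[0]=0xBE cont=1 payload=0x3E: acc |= 62<<0 -> completed=0 acc=62 shift=7
byte[1]=0x19 cont=0 payload=0x19: varint #1 complete (value=3262); reset -> completed=1 acc=0 shift=0
byte[2]=0xE7 cont=1 payload=0x67: acc |= 103<<0 -> completed=1 acc=103 shift=7
byte[3]=0x02 cont=0 payload=0x02: varint #2 complete (value=359); reset -> completed=2 acc=0 shift=0
byte[4]=0x83 cont=1 payload=0x03: acc |= 3<<0 -> completed=2 acc=3 shift=7
byte[5]=0xA0 cont=1 payload=0x20: acc |= 32<<7 -> completed=2 acc=4099 shift=14

Answer: 2 4099 14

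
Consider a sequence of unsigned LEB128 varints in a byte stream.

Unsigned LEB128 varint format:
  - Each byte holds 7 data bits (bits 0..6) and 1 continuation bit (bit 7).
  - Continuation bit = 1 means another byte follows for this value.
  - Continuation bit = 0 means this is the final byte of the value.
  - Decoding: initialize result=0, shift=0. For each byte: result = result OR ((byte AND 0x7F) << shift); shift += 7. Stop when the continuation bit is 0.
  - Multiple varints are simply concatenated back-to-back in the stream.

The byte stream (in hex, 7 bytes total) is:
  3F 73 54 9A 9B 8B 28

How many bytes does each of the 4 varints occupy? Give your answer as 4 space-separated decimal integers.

  byte[0]=0x3F cont=0 payload=0x3F=63: acc |= 63<<0 -> acc=63 shift=7 [end]
Varint 1: bytes[0:1] = 3F -> value 63 (1 byte(s))
  byte[1]=0x73 cont=0 payload=0x73=115: acc |= 115<<0 -> acc=115 shift=7 [end]
Varint 2: bytes[1:2] = 73 -> value 115 (1 byte(s))
  byte[2]=0x54 cont=0 payload=0x54=84: acc |= 84<<0 -> acc=84 shift=7 [end]
Varint 3: bytes[2:3] = 54 -> value 84 (1 byte(s))
  byte[3]=0x9A cont=1 payload=0x1A=26: acc |= 26<<0 -> acc=26 shift=7
  byte[4]=0x9B cont=1 payload=0x1B=27: acc |= 27<<7 -> acc=3482 shift=14
  byte[5]=0x8B cont=1 payload=0x0B=11: acc |= 11<<14 -> acc=183706 shift=21
  byte[6]=0x28 cont=0 payload=0x28=40: acc |= 40<<21 -> acc=84069786 shift=28 [end]
Varint 4: bytes[3:7] = 9A 9B 8B 28 -> value 84069786 (4 byte(s))

Answer: 1 1 1 4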